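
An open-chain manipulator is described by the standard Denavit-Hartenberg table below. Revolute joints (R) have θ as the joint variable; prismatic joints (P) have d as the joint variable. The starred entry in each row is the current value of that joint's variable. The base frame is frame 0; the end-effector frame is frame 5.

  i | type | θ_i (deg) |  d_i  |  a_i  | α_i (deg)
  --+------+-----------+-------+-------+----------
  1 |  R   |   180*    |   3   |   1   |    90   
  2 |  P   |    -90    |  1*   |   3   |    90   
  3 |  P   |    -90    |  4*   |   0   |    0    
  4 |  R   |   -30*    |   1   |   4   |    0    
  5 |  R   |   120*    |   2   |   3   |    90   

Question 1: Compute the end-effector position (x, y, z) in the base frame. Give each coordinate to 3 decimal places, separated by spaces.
6.000 -2.464 -1.000

after link 1: o_1 = (-1.0000, 0.0000, 3.0000)
after link 2: o_2 = (-1.0000, 1.0000, 0.0000)
after link 3: o_3 = (3.0000, 1.0000, -0.0000)
after link 4: o_4 = (4.0000, -2.4641, 2.0000)
after link 5: o_5 = (6.0000, -2.4641, -1.0000)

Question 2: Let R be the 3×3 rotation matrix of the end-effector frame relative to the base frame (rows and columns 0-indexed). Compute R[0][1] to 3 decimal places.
End-effector y-axis (col 1 of R) = (1.0000,-0.0000,-0.0000)
R[0][1] = 1.0000

1.000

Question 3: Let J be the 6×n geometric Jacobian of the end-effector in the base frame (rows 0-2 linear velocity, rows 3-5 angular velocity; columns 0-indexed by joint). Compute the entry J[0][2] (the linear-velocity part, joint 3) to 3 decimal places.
1.000

prismatic axis z_2 = (1.0000,-0.0000,-0.0000)
J_v[:, 2] = z_2; J_ω[:, 2] = (0,0,0)
entry J[0][2] = 1.0000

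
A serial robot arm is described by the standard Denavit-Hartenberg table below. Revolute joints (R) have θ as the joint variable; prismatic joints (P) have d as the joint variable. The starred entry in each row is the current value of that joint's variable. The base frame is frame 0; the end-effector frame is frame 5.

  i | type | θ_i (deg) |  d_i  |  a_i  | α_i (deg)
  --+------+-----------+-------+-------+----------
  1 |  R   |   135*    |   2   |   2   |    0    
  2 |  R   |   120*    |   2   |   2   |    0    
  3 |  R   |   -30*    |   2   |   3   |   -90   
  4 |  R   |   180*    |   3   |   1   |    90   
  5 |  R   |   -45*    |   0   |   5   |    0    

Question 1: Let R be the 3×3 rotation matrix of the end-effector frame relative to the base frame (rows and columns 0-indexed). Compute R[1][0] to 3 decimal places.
End-effector x-axis (col 0 of R) = (0.0000,1.0000,-0.0000)
R[1][0] = 1.0000

1.000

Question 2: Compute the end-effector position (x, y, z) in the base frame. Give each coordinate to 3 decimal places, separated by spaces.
-1.225 0.947 6.000

after link 1: o_1 = (-1.4142, 1.4142, 2.0000)
after link 2: o_2 = (-1.9319, -0.5176, 4.0000)
after link 3: o_3 = (-4.0532, -2.6390, 6.0000)
after link 4: o_4 = (-1.2247, -4.0532, 6.0000)
after link 5: o_5 = (-1.2247, 0.9468, 6.0000)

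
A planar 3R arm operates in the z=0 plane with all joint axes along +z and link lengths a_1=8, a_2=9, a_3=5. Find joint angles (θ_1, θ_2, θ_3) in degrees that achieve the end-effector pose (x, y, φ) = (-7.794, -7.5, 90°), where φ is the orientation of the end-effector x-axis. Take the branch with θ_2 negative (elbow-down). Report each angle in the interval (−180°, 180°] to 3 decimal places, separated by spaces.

-89.998 -60.002 -120.000

wrist centre = target − a_3·(cos φ, sin φ) = (-7.7940, -12.5000)
cos θ_2 = (216.9964−8²−9²)/(2·8·9) = 0.5000; θ_2 = -60.0016° (elbow-down)
β = atan2(-12.5000,-7.7940) = -121.9444°; ψ = atan2(-7.7944,12.4998) = -31.9460°
θ_1 = β − ψ = -89.9984°
θ_3 = φ − θ_1 − θ_2 = -120.0000° (wrapped to (-180°,180°])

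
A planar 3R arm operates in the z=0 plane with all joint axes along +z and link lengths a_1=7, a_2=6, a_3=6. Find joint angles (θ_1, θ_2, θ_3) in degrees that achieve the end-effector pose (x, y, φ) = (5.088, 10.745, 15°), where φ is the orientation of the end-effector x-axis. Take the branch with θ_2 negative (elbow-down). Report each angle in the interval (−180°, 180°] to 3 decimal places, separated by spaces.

wrist centre = target − a_3·(cos φ, sin φ) = (-0.7076, 9.1921)
cos θ_2 = (84.9951−7²−6²)/(2·7·6) = -0.0001; θ_2 = -90.0034° (elbow-down)
β = atan2(9.1921,-0.7076) = 94.4016°; ψ = atan2(-6.0000,6.9996) = -40.6027°
θ_1 = β − ψ = 135.0043°
θ_3 = φ − θ_1 − θ_2 = -30.0010° (wrapped to (-180°,180°])

135.004 -90.003 -30.001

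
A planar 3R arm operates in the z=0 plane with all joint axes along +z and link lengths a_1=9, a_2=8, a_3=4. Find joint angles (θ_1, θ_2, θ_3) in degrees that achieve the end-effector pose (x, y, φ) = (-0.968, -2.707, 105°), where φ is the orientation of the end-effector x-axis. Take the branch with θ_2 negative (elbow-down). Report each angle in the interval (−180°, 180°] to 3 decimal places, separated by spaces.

-29.996 -134.999 -90.005

wrist centre = target − a_3·(cos φ, sin φ) = (0.0673, -6.5707)
cos θ_2 = (43.1787−9²−8²)/(2·9·8) = -0.7071; θ_2 = -134.9988° (elbow-down)
β = atan2(-6.5707,0.0673) = -89.4134°; ψ = atan2(-5.6570,3.3433) = -59.4170°
θ_1 = β − ψ = -29.9964°
θ_3 = φ − θ_1 − θ_2 = -90.0047° (wrapped to (-180°,180°])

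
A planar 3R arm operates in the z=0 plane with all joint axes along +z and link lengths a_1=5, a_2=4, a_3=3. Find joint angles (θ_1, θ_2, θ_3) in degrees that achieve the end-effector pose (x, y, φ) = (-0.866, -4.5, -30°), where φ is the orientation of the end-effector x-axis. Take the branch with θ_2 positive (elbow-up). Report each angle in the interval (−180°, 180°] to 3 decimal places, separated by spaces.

171.787 120.000 38.213

wrist centre = target − a_3·(cos φ, sin φ) = (-3.4641, -3.0000)
cos θ_2 = (20.9998−5²−4²)/(2·5·4) = -0.5000; θ_2 = 120.0003° (elbow-up)
β = atan2(-3.0000,-3.4641) = -139.1064°; ψ = atan2(3.4641,3.0000) = 49.1067°
θ_1 = β − ψ = -188.2131°
θ_3 = φ − θ_1 − θ_2 = 38.2128° (wrapped to (-180°,180°])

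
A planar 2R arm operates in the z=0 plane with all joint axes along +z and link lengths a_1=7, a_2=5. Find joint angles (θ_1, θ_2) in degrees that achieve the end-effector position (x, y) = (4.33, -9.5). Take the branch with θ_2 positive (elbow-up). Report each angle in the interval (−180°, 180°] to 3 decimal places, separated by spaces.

-90.001 60.001

cos θ_2 = (108.9989−7²−5²)/(2·7·5) = 0.5000; θ_2 = 60.0010° (elbow-up)
β = atan2(-9.5000,4.3300) = -65.4970°; ψ = atan2(4.3302,9.4999) = 24.5040°
θ_1 = β − ψ = -90.0010°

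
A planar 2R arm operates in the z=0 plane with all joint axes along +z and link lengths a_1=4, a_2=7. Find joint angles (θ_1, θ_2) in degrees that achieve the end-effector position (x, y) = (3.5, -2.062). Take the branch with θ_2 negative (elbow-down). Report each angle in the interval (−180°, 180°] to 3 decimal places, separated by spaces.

90.004 -150.002

cos θ_2 = (16.5018−4²−7²)/(2·4·7) = -0.8660; θ_2 = -150.0015° (elbow-down)
β = atan2(-2.0620,3.5000) = -30.5042°; ψ = atan2(-3.4998,-2.0623) = -120.5086°
θ_1 = β − ψ = 90.0044°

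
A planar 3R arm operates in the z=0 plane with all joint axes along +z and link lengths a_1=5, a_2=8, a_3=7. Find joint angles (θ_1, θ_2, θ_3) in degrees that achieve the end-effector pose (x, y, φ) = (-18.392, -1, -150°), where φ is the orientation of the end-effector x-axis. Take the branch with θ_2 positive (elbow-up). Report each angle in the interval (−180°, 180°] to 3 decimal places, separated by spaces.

149.993 30.011 29.996

wrist centre = target − a_3·(cos φ, sin φ) = (-12.3298, 2.5000)
cos θ_2 = (158.2745−5²−8²)/(2·5·8) = 0.8659; θ_2 = 30.0108° (elbow-up)
β = atan2(2.5000,-12.3298) = 168.5381°; ψ = atan2(4.0013,11.9275) = 18.5451°
θ_1 = β − ψ = 149.9930°
θ_3 = φ − θ_1 − θ_2 = 29.9962° (wrapped to (-180°,180°])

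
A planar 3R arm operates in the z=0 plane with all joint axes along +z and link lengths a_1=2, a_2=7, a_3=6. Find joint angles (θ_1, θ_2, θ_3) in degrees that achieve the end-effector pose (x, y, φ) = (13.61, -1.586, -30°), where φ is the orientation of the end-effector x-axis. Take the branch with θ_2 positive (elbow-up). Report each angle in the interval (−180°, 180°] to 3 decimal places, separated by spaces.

wrist centre = target − a_3·(cos φ, sin φ) = (8.4138, 1.4140)
cos θ_2 = (72.7922−2²−7²)/(2·2·7) = 0.7069; θ_2 = 45.0196° (elbow-up)
β = atan2(1.4140,8.4138) = 9.5398°; ψ = atan2(4.9514,6.9481) = 35.4751°
θ_1 = β − ψ = -25.9353°
θ_3 = φ − θ_1 − θ_2 = -49.0843° (wrapped to (-180°,180°])

-25.935 45.020 -49.084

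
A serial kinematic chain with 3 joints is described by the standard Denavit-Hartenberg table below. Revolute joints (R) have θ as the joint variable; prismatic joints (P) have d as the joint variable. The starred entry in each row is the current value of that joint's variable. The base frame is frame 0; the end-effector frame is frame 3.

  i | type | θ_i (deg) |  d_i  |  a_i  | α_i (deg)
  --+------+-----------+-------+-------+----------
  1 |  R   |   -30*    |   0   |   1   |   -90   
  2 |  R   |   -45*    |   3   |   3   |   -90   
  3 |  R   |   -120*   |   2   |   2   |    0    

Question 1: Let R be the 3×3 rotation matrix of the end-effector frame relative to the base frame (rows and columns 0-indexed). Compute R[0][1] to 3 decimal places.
End-effector y-axis (col 1 of R) = (0.7803,0.1268,0.6124)
R[0][1] = 0.7803

0.780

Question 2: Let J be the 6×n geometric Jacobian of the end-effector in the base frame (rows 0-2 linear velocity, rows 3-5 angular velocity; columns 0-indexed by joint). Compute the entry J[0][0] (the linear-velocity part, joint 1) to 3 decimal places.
-2.184

axis z_0 = ẑ; lever o_n−o_0 = (5.6815,2.1839,0.0000)
cross product → J_v[:, 0] = (-2.1839,5.6815,0.0000)
J_ω[:, 0] = z_0
entry J[0][0] = -2.1839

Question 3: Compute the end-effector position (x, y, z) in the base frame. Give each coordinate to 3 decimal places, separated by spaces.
after link 1: o_1 = (0.8660, -0.5000, 0.0000)
after link 2: o_2 = (4.2031, 1.0374, 2.1213)
after link 3: o_3 = (5.6815, 2.1839, 0.0000)

5.682 2.184 0.000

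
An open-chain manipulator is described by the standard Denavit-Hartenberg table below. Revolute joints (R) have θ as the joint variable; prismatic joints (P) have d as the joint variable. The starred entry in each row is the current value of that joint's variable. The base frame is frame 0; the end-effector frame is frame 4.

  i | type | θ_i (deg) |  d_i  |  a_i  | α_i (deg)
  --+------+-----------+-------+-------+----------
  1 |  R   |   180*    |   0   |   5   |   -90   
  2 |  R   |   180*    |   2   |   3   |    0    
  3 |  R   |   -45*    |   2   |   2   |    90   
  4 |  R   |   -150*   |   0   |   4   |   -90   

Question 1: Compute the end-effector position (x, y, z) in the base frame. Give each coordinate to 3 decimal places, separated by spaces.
after link 1: o_1 = (-5.0000, 0.0000, 0.0000)
after link 2: o_2 = (-2.0000, -2.0000, -0.0000)
after link 3: o_3 = (-0.5858, -4.0000, -1.4142)
after link 4: o_4 = (-3.0353, -2.0000, 1.0353)

-3.035 -2.000 1.035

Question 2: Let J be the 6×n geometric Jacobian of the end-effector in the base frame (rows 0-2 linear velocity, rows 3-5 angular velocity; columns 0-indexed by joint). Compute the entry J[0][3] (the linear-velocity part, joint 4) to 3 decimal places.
1.414

axis z_3 = (-0.7071,-0.0000,-0.7071); lever o_n−o_3 = (-2.4495,2.0000,2.4495)
cross product → J_v[:, 3] = (1.4142,3.4641,-1.4142)
J_ω[:, 3] = z_3
entry J[0][3] = 1.4142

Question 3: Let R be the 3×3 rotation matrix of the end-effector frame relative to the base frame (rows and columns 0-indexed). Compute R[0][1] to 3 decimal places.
0.707

End-effector y-axis (col 1 of R) = (0.7071,0.0000,0.7071)
R[0][1] = 0.7071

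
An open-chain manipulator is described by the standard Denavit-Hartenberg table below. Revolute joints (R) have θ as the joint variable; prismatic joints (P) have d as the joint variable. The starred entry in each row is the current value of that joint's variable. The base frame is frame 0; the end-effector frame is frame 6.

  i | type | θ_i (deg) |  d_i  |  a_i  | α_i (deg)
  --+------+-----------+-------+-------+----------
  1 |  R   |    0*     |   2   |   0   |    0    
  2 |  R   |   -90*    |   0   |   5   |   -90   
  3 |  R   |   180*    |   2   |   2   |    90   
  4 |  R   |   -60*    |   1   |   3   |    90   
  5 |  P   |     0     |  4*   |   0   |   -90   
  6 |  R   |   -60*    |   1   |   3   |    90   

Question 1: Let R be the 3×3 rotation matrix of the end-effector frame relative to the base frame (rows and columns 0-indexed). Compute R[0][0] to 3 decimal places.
End-effector x-axis (col 0 of R) = (-0.8660,-0.5000,-0.0000)
R[0][0] = -0.8660

-0.866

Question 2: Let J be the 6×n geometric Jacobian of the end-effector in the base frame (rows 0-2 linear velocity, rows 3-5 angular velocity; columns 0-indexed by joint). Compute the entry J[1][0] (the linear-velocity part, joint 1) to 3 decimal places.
-5.196

axis z_0 = ẑ; lever o_n−o_0 = (-5.1962,-6.4641,-0.0000)
cross product → J_v[:, 0] = (6.4641,-5.1962,0.0000)
J_ω[:, 0] = z_0
entry J[1][0] = -5.1962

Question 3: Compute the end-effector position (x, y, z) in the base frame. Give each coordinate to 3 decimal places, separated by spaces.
-5.196 -6.464 -0.000

after link 1: o_1 = (0.0000, 0.0000, 2.0000)
after link 2: o_2 = (0.0000, -5.0000, 2.0000)
after link 3: o_3 = (2.0000, -3.0000, 2.0000)
after link 4: o_4 = (-0.5981, -1.5000, 1.0000)
after link 5: o_5 = (-2.5981, -4.9641, 1.0000)
after link 6: o_6 = (-5.1962, -6.4641, -0.0000)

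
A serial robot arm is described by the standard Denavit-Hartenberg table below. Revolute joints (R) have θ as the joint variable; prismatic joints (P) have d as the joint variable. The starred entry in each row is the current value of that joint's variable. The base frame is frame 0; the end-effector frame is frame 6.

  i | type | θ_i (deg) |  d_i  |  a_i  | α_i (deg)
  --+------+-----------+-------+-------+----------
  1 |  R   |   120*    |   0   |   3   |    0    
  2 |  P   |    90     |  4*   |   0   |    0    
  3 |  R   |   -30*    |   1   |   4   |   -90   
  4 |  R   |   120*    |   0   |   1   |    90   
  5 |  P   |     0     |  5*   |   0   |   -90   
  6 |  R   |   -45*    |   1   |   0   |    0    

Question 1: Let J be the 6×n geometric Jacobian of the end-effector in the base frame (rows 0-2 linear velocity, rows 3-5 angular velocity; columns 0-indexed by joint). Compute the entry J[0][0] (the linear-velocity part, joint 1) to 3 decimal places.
axis z_0 = ẑ; lever o_n−o_0 = (-9.3301,1.5981,1.6340)
cross product → J_v[:, 0] = (-1.5981,-9.3301,0.0000)
J_ω[:, 0] = z_0
entry J[0][0] = -1.5981

-1.598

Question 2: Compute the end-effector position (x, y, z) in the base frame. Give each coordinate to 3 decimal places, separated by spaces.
-9.330 1.598 1.634

after link 1: o_1 = (-1.5000, 2.5981, 0.0000)
after link 2: o_2 = (-1.5000, 2.5981, 4.0000)
after link 3: o_3 = (-5.5000, 2.5981, 5.0000)
after link 4: o_4 = (-5.0000, 2.5981, 4.1340)
after link 5: o_5 = (-9.3301, 2.5981, 1.6340)
after link 6: o_6 = (-9.3301, 1.5981, 1.6340)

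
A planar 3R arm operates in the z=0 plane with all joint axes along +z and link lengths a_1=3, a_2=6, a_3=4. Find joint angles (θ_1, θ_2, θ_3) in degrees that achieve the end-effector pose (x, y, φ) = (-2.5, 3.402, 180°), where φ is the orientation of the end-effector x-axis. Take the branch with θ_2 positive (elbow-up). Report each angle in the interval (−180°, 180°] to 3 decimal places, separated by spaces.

wrist centre = target − a_3·(cos φ, sin φ) = (1.5000, 3.4020)
cos θ_2 = (13.8236−3²−6²)/(2·3·6) = -0.8660; θ_2 = 149.9983° (elbow-up)
β = atan2(3.4020,1.5000) = 66.2065°; ψ = atan2(3.0001,-2.1961) = 126.2036°
θ_1 = β − ψ = -59.9971°
θ_3 = φ − θ_1 − θ_2 = 89.9987° (wrapped to (-180°,180°])

-59.997 149.998 89.999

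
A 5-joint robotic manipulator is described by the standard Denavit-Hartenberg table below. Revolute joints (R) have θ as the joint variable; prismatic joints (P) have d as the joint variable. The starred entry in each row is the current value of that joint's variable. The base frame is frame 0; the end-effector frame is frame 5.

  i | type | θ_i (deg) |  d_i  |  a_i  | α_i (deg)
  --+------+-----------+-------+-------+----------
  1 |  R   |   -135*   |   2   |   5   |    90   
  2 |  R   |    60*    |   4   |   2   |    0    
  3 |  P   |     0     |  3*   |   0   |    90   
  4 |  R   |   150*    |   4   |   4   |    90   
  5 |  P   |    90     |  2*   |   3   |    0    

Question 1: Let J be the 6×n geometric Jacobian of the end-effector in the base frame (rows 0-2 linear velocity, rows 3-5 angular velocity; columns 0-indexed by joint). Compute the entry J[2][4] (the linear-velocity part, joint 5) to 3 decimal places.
0.433

prismatic axis z_4 = (-0.7891,0.4356,0.4330)
J_v[:, 4] = z_4; J_ω[:, 4] = (0,0,0)
entry J[2][4] = 0.4330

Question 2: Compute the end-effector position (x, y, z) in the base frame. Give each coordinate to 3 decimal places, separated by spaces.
after link 1: o_1 = (-3.5355, -3.5355, 2.0000)
after link 2: o_2 = (-7.0711, -1.4142, 3.7321)
after link 3: o_3 = (-9.1924, 0.7071, 3.7321)
after link 4: o_4 = (-11.8313, 0.8966, -1.2679)
after link 5: o_5 = (-15.2468, -0.0694, -1.9019)

-15.247 -0.069 -1.902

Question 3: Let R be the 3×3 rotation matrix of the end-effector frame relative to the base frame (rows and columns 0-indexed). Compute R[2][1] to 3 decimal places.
0.750

End-effector y-axis (col 1 of R) = (0.0474,-0.6597,0.7500)
R[2][1] = 0.7500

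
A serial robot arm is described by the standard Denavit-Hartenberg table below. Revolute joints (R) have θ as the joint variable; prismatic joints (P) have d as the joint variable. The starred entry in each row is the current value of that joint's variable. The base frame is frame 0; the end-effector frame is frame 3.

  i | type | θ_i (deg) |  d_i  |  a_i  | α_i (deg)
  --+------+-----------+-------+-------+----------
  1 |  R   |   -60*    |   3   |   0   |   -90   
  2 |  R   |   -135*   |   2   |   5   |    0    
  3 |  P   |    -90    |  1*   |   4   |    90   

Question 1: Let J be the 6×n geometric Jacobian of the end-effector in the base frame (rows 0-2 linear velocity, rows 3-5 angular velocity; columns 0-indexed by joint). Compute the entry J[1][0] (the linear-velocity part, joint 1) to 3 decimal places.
axis z_0 = ẑ; lever o_n−o_0 = (-0.5839,7.0114,3.7071)
cross product → J_v[:, 0] = (-7.0114,-0.5839,0.0000)
J_ω[:, 0] = z_0
entry J[1][0] = -0.5839

-0.584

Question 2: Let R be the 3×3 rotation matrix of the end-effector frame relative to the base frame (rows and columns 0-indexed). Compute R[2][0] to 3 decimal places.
-0.707

End-effector x-axis (col 0 of R) = (-0.3536,0.6124,-0.7071)
R[2][0] = -0.7071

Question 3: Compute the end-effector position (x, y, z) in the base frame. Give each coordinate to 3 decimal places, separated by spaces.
-0.584 7.011 3.707

after link 1: o_1 = (0.0000, 0.0000, 3.0000)
after link 2: o_2 = (-0.0357, 4.0619, 6.5355)
after link 3: o_3 = (-0.5839, 7.0114, 3.7071)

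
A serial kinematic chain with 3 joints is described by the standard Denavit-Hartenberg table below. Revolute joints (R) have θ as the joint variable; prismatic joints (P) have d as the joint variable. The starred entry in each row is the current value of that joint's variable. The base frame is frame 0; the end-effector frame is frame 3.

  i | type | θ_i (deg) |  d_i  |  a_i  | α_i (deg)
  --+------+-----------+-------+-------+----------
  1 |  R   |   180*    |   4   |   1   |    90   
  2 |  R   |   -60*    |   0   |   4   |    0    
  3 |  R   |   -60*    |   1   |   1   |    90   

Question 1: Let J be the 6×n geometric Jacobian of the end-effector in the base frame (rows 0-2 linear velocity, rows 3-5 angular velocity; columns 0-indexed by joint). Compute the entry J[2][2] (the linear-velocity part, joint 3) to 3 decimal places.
axis z_2 = (0.0000,1.0000,0.0000); lever o_n−o_2 = (0.5000,1.0000,-0.8660)
cross product → J_v[:, 2] = (-0.8660,0.0000,-0.5000)
J_ω[:, 2] = z_2
entry J[2][2] = -0.5000

-0.500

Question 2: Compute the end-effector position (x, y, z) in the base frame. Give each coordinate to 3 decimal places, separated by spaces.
after link 1: o_1 = (-1.0000, 0.0000, 4.0000)
after link 2: o_2 = (-3.0000, 0.0000, 0.5359)
after link 3: o_3 = (-2.5000, 1.0000, -0.3301)

-2.500 1.000 -0.330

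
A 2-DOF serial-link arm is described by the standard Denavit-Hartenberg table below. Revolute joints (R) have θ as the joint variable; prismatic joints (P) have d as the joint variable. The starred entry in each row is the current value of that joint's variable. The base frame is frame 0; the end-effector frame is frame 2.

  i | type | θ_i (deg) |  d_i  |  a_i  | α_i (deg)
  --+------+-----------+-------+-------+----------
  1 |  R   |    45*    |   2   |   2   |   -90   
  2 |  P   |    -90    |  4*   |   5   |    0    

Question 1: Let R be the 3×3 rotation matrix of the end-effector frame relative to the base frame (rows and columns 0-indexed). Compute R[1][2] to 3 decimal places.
0.707

End-effector z-axis (col 2 of R) = (-0.7071,0.7071,0.0000)
R[1][2] = 0.7071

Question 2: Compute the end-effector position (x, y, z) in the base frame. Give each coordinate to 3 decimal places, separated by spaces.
-1.414 4.243 7.000

after link 1: o_1 = (1.4142, 1.4142, 2.0000)
after link 2: o_2 = (-1.4142, 4.2426, 7.0000)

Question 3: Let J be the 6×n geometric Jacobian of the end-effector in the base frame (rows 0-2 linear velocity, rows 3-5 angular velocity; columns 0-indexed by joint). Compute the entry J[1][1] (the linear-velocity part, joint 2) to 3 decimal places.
0.707

prismatic axis z_1 = (-0.7071,0.7071,0.0000)
J_v[:, 1] = z_1; J_ω[:, 1] = (0,0,0)
entry J[1][1] = 0.7071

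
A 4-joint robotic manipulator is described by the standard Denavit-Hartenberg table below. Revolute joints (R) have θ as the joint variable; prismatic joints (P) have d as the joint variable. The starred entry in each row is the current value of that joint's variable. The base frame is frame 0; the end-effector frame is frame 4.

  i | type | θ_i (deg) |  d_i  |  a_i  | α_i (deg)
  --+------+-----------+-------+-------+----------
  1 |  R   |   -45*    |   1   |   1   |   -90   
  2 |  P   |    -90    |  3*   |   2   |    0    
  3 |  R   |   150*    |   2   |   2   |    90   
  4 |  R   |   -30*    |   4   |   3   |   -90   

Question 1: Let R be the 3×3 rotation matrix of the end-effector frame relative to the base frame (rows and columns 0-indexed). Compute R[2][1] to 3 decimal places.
End-effector y-axis (col 1 of R) = (-0.6124,0.6124,-0.5000)
R[2][1] = -0.5000

-0.500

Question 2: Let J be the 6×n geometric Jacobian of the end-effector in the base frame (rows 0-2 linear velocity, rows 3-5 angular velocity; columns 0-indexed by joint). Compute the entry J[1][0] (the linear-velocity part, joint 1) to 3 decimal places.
7.257

axis z_0 = ẑ; lever o_n−o_0 = (7.2571,-2.3074,1.0179)
cross product → J_v[:, 0] = (2.3074,7.2571,-0.0000)
J_ω[:, 0] = z_0
entry J[1][0] = 7.2571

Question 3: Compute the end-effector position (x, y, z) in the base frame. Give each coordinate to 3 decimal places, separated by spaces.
after link 1: o_1 = (0.7071, -0.7071, 1.0000)
after link 2: o_2 = (2.8284, 1.4142, 3.0000)
after link 3: o_3 = (4.9497, 2.1213, 1.2679)
after link 4: o_4 = (7.2571, -2.3074, 1.0179)

7.257 -2.307 1.018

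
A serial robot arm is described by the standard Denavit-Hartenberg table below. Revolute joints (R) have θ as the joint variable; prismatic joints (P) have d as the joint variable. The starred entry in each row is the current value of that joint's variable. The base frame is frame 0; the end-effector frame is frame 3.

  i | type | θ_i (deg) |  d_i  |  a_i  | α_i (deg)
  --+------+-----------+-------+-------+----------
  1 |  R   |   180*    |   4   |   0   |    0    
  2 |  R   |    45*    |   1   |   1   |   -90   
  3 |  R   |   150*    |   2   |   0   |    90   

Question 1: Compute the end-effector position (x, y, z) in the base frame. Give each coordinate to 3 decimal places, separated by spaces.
0.707 -2.121 5.000

after link 1: o_1 = (0.0000, 0.0000, 4.0000)
after link 2: o_2 = (-0.7071, -0.7071, 5.0000)
after link 3: o_3 = (0.7071, -2.1213, 5.0000)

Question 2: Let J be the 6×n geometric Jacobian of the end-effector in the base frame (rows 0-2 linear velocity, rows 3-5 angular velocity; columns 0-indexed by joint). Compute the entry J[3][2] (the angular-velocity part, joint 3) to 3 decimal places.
0.707

axis z_2 = (0.7071,-0.7071,0.0000); lever o_n−o_2 = (1.4142,-1.4142,0.0000)
cross product → J_v[:, 2] = (0.0000,0.0000,0.0000)
J_ω[:, 2] = z_2
entry J[3][2] = 0.7071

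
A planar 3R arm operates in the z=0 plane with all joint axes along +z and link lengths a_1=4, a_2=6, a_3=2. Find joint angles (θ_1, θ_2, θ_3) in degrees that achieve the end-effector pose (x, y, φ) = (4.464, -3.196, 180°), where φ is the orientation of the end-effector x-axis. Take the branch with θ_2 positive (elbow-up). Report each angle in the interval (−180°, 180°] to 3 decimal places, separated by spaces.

wrist centre = target − a_3·(cos φ, sin φ) = (6.4640, -3.1960)
cos θ_2 = (51.9977−4²−6²)/(2·4·6) = -0.0000; θ_2 = 90.0027° (elbow-up)
β = atan2(-3.1960,6.4640) = -26.3092°; ψ = atan2(6.0000,3.9997) = 56.3118°
θ_1 = β − ψ = -82.6210°
θ_3 = φ − θ_1 − θ_2 = 172.6183° (wrapped to (-180°,180°])

-82.621 90.003 172.618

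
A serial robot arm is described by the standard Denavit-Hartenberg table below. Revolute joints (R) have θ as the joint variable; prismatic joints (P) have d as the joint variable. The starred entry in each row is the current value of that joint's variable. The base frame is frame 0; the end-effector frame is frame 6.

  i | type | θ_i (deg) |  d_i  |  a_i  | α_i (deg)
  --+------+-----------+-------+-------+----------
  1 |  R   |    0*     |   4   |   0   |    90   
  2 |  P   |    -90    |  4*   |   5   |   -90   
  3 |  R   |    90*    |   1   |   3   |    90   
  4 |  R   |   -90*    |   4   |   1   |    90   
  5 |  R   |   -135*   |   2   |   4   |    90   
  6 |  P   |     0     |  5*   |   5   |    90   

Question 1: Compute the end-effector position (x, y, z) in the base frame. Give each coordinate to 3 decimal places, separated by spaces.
after link 1: o_1 = (0.0000, 0.0000, 4.0000)
after link 2: o_2 = (0.0000, -4.0000, -1.0000)
after link 3: o_3 = (1.0000, -1.0000, -1.0000)
after link 4: o_4 = (0.0000, -1.0000, -5.0000)
after link 5: o_5 = (2.8284, -3.0000, -2.1716)
after link 6: o_6 = (9.8995, -3.0000, -2.1716)

9.899 -3.000 -2.172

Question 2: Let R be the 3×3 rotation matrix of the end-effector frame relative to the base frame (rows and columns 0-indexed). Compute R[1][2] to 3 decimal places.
End-effector z-axis (col 2 of R) = (0.0000,1.0000,-0.0000)
R[1][2] = 1.0000

1.000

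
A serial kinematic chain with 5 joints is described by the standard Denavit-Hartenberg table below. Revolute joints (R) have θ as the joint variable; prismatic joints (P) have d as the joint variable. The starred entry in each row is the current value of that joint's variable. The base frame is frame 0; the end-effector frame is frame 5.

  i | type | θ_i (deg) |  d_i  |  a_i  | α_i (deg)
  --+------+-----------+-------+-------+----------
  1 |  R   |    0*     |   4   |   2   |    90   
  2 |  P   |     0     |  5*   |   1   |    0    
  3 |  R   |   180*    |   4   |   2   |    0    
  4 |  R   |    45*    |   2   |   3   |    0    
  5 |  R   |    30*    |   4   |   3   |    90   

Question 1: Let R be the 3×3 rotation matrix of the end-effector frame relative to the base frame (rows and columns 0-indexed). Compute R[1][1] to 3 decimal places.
-1.000

End-effector y-axis (col 1 of R) = (0.0000,-1.0000,0.0000)
R[1][1] = -1.0000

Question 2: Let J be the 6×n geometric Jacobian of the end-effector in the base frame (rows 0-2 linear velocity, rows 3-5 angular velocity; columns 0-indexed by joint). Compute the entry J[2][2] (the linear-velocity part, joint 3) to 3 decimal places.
axis z_2 = (0.0000,-1.0000,0.0000); lever o_n−o_2 = (-4.8978,-10.0000,-5.0191)
cross product → J_v[:, 2] = (5.0191,-0.0000,-4.8978)
J_ω[:, 2] = z_2
entry J[2][2] = -4.8978

-4.898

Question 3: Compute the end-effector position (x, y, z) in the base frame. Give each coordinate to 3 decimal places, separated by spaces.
after link 1: o_1 = (2.0000, 0.0000, 4.0000)
after link 2: o_2 = (3.0000, -5.0000, 4.0000)
after link 3: o_3 = (1.0000, -9.0000, 4.0000)
after link 4: o_4 = (-1.1213, -11.0000, 1.8787)
after link 5: o_5 = (-1.8978, -15.0000, -1.0191)

-1.898 -15.000 -1.019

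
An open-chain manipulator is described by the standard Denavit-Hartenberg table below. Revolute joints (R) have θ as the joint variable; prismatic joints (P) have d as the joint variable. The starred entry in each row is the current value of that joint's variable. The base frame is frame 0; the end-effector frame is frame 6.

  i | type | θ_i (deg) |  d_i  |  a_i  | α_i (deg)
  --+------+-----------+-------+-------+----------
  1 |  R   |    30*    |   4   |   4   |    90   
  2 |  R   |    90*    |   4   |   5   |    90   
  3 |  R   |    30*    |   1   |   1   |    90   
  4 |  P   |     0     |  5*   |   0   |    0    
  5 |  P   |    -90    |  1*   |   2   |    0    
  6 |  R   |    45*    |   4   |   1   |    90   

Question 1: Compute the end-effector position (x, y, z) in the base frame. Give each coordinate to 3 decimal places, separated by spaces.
after link 1: o_1 = (3.4641, 2.0000, 4.0000)
after link 2: o_2 = (5.4641, -1.4641, 9.0000)
after link 3: o_3 = (6.5801, -1.3971, 9.8660)
after link 4: o_4 = (4.4151, 2.3529, 12.3660)
after link 5: o_5 = (2.2500, 2.1029, 12.8660)
after link 6: o_6 = (0.0824, 4.4431, 15.4784)

0.082 4.443 15.478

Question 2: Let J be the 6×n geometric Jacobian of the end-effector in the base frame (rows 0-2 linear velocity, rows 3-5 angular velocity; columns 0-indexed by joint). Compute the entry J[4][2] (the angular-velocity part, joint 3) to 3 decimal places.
0.500

axis z_2 = (0.8660,0.5000,-0.0000); lever o_n−o_2 = (-5.3817,5.9072,6.4784)
cross product → J_v[:, 2] = (3.2392,-5.6105,7.8067)
J_ω[:, 2] = z_2
entry J[4][2] = 0.5000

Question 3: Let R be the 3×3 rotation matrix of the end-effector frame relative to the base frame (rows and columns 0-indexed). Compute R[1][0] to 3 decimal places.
-0.660

End-effector x-axis (col 0 of R) = (-0.4356,-0.6597,0.6124)
R[1][0] = -0.6597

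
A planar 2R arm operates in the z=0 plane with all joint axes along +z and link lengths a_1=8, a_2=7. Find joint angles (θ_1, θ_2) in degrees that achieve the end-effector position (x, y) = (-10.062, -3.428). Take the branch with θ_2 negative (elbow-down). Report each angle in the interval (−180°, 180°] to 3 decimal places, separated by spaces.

-120.000 -90.003

cos θ_2 = (112.9950−8²−7²)/(2·8·7) = -0.0000; θ_2 = -90.0025° (elbow-down)
β = atan2(-3.4280,-10.0620) = -161.1867°; ψ = atan2(-7.0000,7.9997) = -41.1870°
θ_1 = β − ψ = -119.9996°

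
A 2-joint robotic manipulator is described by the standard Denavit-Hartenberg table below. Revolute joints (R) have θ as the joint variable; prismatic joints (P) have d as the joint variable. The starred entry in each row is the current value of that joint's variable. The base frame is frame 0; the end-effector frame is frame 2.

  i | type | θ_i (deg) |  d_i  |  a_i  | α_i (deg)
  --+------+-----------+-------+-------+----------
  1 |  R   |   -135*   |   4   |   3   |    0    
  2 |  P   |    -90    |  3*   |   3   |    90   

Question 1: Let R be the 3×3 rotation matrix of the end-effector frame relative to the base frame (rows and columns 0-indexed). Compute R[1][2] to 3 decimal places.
End-effector z-axis (col 2 of R) = (0.7071,0.7071,0.0000)
R[1][2] = 0.7071

0.707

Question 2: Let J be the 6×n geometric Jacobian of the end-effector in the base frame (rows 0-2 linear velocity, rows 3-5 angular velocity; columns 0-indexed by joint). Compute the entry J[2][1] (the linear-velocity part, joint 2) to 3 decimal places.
prismatic axis z_1 = (0.0000,0.0000,1.0000)
J_v[:, 1] = z_1; J_ω[:, 1] = (0,0,0)
entry J[2][1] = 1.0000

1.000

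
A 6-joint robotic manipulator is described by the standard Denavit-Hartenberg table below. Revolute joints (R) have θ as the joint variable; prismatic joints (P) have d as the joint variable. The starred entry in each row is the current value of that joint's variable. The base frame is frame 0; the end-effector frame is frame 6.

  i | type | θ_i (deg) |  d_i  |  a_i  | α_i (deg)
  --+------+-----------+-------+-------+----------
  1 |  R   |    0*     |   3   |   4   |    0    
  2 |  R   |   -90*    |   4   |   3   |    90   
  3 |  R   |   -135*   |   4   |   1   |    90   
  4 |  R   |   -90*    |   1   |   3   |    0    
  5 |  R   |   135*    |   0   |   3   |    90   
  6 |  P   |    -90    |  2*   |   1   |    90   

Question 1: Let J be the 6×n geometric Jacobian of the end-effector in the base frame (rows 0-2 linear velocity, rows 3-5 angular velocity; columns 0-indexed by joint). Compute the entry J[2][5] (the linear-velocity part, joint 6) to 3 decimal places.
-0.500

prismatic axis z_5 = (0.7071,0.5000,-0.5000)
J_v[:, 5] = z_5; J_ω[:, 5] = (0,0,0)
entry J[2][5] = -0.5000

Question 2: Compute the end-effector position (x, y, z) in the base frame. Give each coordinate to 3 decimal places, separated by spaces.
2.293 0.207 3.793

after link 1: o_1 = (4.0000, 0.0000, 3.0000)
after link 2: o_2 = (4.0000, -3.0000, 7.0000)
after link 3: o_3 = (-0.0000, -2.2929, 6.2929)
after link 4: o_4 = (3.0000, -1.5858, 7.0000)
after link 5: o_5 = (0.8787, -0.0858, 5.5000)
after link 6: o_6 = (2.2929, 0.2071, 3.7929)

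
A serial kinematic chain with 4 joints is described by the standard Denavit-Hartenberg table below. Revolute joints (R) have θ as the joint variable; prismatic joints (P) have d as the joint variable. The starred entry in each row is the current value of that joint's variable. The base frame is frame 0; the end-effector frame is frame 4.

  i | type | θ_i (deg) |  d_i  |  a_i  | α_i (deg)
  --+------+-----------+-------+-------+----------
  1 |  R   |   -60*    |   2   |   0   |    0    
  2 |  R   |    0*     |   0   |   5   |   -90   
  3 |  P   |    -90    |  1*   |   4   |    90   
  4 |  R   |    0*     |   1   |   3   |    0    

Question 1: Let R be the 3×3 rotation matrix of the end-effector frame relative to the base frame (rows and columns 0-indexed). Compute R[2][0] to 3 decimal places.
1.000

End-effector x-axis (col 0 of R) = (-0.0000,-0.0000,1.0000)
R[2][0] = 1.0000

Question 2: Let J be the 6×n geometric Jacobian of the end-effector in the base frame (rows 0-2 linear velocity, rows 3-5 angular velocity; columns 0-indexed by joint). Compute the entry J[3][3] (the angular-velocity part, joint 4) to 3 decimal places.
-0.500

axis z_3 = (-0.5000,0.8660,0.0000); lever o_n−o_3 = (-0.5000,0.8660,3.0000)
cross product → J_v[:, 3] = (2.5981,1.5000,0.0000)
J_ω[:, 3] = z_3
entry J[3][3] = -0.5000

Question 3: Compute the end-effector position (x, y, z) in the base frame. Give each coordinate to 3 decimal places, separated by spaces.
2.866 -2.964 9.000

after link 1: o_1 = (0.0000, 0.0000, 2.0000)
after link 2: o_2 = (2.5000, -4.3301, 2.0000)
after link 3: o_3 = (3.3660, -3.8301, 6.0000)
after link 4: o_4 = (2.8660, -2.9641, 9.0000)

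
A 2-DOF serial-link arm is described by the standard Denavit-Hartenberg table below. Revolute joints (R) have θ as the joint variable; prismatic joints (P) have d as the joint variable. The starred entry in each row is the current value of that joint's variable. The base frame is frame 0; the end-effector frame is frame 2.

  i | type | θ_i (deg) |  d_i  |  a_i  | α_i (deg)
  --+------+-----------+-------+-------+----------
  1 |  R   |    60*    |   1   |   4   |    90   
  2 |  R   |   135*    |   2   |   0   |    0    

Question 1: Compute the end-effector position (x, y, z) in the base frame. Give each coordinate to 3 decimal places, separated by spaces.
after link 1: o_1 = (2.0000, 3.4641, 1.0000)
after link 2: o_2 = (3.7321, 2.4641, 1.0000)

3.732 2.464 1.000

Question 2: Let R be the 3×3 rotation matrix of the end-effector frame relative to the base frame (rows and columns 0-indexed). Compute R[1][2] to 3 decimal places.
End-effector z-axis (col 2 of R) = (0.8660,-0.5000,0.0000)
R[1][2] = -0.5000

-0.500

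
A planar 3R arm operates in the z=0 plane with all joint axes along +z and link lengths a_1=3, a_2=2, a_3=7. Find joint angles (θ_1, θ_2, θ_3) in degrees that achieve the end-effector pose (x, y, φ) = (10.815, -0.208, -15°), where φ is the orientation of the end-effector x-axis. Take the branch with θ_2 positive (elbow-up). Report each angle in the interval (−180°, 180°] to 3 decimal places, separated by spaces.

wrist centre = target − a_3·(cos φ, sin φ) = (4.0535, 1.6037)
cos θ_2 = (19.0030−3²−2²)/(2·3·2) = 0.5002; θ_2 = 59.9836° (elbow-up)
β = atan2(1.6037,4.0535) = 21.5857°; ψ = atan2(1.7318,4.0005) = 23.4072°
θ_1 = β − ψ = -1.8215°
θ_3 = φ − θ_1 − θ_2 = -73.1621° (wrapped to (-180°,180°])

-1.821 59.984 -73.162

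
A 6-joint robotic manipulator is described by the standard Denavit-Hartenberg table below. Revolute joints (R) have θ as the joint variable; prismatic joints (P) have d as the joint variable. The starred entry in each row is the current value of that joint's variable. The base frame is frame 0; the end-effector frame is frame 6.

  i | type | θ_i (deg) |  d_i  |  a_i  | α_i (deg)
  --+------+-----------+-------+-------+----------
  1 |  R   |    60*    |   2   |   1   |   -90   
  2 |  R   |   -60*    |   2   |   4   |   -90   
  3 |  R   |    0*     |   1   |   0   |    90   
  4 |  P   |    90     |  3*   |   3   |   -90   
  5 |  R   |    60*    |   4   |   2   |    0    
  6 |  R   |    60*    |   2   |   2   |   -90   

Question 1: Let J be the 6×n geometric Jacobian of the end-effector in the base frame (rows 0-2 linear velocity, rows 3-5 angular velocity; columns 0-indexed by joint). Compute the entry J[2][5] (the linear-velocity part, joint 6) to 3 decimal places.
0.866

axis z_5 = (-0.2500,-0.4330,-0.8660); lever o_n−o_5 = (0.5670,-2.4821,-1.2321)
cross product → J_v[:, 5] = (-1.6160,-0.7990,0.8660)
J_ω[:, 5] = z_5
entry J[2][5] = 0.8660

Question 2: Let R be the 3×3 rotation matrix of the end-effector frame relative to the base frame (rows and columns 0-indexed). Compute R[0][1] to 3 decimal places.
End-effector y-axis (col 1 of R) = (0.2500,0.4330,0.8660)
R[0][1] = 0.2500

0.250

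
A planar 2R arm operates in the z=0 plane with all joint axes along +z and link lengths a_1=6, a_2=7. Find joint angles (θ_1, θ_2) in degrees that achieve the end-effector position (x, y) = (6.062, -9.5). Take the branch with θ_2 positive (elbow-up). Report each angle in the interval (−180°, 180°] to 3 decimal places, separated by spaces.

cos θ_2 = (126.9978−6²−7²)/(2·6·7) = 0.5000; θ_2 = 60.0017° (elbow-up)
β = atan2(-9.5000,6.0620) = -57.4578°; ψ = atan2(6.0623,9.4998) = 32.5439°
θ_1 = β − ψ = -90.0017°

-90.002 60.002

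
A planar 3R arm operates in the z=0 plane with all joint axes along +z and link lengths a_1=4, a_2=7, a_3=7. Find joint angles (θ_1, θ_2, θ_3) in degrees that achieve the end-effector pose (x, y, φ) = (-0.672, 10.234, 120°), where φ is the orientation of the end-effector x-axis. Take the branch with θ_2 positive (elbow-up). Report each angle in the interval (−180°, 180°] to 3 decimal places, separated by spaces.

-44.995 135.000 29.994

wrist centre = target − a_3·(cos φ, sin φ) = (2.8280, 4.1718)
cos θ_2 = (25.4017−4²−7²)/(2·4·7) = -0.7071; θ_2 = 135.0005° (elbow-up)
β = atan2(4.1718,2.8280) = 55.8674°; ψ = atan2(4.9497,-0.9498) = 100.8623°
θ_1 = β − ψ = -44.9949°
θ_3 = φ − θ_1 − θ_2 = 29.9945° (wrapped to (-180°,180°])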